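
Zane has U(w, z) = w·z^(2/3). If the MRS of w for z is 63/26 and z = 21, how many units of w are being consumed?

MU_w = z^(2/3) and MU_z = 2/3·w·z^(-1/3).
MRS = MU_w/MU_z = (1.5)·z/w.
Substitute z = 21: MRS = 31.5/w. Setting 31.5/w = 63/26 gives w = 31.5/(63/26) = 13.

w = 13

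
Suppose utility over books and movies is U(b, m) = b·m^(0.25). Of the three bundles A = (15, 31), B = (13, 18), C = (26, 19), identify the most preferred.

Bundle C

Evaluate utility at each bundle:
U(A) = 35.394.
U(B) = 26.777.
U(C) = 54.283.
Highest utility is C, so C ≻ A ≻ B.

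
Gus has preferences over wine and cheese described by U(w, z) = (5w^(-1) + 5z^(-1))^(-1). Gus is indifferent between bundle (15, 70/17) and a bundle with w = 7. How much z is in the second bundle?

z = 6

U depends on (w, z) only through S = 5w^(-1) + 5z^(-1), so equal utility means equal S. At (15, 70/17): S = 65/42.
With w = 7: 5·7^(-1) = 5/7, so 5z^(-1) = 65/42 − 5/7 = 5/6, i.e. z^(-1) = 1/6.
Hence z = 1/(1/6) = 6.
Check: U(7, 6) = 0.6462.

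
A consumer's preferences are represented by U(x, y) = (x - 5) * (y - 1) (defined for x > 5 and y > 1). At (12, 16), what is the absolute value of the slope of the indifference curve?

MRS = 15/7

MU_x = (y−1), MU_y = (x−5).
MRS = (y−1)/(x−5).
At (12, 16): MRS = 15/7.
That is, one extra unit of x is worth 15/7 units of y at the margin.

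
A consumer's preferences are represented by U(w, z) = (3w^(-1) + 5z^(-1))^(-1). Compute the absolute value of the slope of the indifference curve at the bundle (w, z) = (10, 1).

For CES with ρ = -1, MRS = (3/5)·(z/w)^2.
At (10, 1): MRS = 3/500.
That is, one extra unit of w is worth 3/500 units of z at the margin.

MRS = 3/500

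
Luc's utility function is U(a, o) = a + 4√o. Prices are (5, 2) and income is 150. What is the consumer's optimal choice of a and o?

MU_a = 1, MU_o = 4/(2√o).
MRS = 1 ÷ (4/(2√o)).
Tangency: set MRS = p_a/p_o = 5/2 = 2.5.
MRS depends only on o: 0.5·√o = 2.5 ⇒ √o = 2.5/0.5 = 5 ⇒ o* = 25.
From the budget, 5·a = 150 − 2·25 = 100, so a* = 20.

a* = 20, o* = 25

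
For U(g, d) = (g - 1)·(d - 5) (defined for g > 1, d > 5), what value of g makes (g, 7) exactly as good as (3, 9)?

U(3, 9) = 8.
Set U(g, 7) = 8 and solve.
With d = 7: (7 − 5) = 2, so (g − 1) = 8/2 = 4.
So g = 1 + 4 = 5.
Check: U(5, 7) = 8.

g = 5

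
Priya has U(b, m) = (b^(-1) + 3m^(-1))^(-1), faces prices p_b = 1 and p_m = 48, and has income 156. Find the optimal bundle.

b* = 12, m* = 3

For CES with ρ = -1, MRS = (1/3)·(m/b)^2.
Tangency: set MRS = p_b/p_m = 1/48.
So (m/b)^2 = 1/16; taking the square root, m/b = 0.25, i.e. m = 0.25·b.
Substitute into the budget 1·b + 48·m = 156: 13·b = 156, so b* = 12 and m* = 0.25·12 = 3.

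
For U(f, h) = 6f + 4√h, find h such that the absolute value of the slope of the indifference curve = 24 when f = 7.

MU_f = 6, MU_h = 4/(2√h).
MRS = 6 ÷ (4/(2√h)).
MRS depends only on h: 3·√h = 24 ⇒ √h = 24/3 = 8 ⇒ h = 64.

h = 64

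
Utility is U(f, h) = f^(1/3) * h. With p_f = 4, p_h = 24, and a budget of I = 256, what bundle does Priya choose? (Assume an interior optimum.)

MU_f = 1/3·f^(-2/3)·h and MU_h = f^(1/3).
MRS = MU_f/MU_h = (1/3)·h/f.
Tangency: set MRS = p_f/p_h = 4/24 = 1/6.
So (1/3)·h/f = 1/6, i.e. h = 0.5·f.
Substitute into the budget 4·f + 24·h = 256: 16·f = 256, so f* = 16.
Then h* = 0.5·16 = 8.

f* = 16, h* = 8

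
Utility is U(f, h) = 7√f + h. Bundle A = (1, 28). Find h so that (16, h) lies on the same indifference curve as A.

h = 7

U(1, 28) = 35.
Set U(16, h) = 35 and solve.
With f = 16: √16 = 4, so h = 35 − 7·4 = 7.
Check: U(16, 7) = 35.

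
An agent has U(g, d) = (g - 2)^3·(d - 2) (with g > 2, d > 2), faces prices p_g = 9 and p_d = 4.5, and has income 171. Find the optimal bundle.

g* = 14, d* = 10

MU_g = 3·(g−2)^2·(d−2), MU_d = (g−2)^3.
MRS = (3/1)·(d−2)/(g−2).
Tangency: set MRS = p_g/p_d = 9/4.5 = 2.
So (3/1)·(d − 2)/(g − 2) = 2, i.e. (d − 2) = (2/3)·(g − 2).
Rewrite the budget in excess-of-subsistence terms: 9·(g − 2) + 4.5·(d − 2) = 171 − 9·2 − 4.5·2 = 144.
Substituting, 12·(g − 2) = 144, so g − 2 = 12 and g* = 14.
Then d − 2 = (2/3)·12 = 8, so d* = 10.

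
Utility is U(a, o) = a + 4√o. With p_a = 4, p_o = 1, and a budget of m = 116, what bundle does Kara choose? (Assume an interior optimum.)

MU_a = 1, MU_o = 4/(2√o).
MRS = 1 ÷ (4/(2√o)).
Tangency: set MRS = p_a/p_o = 4/1 = 4.
MRS depends only on o: 0.5·√o = 4 ⇒ √o = 4/0.5 = 8 ⇒ o* = 64.
From the budget, 4·a = 116 − 1·64 = 52, so a* = 13.

a* = 13, o* = 64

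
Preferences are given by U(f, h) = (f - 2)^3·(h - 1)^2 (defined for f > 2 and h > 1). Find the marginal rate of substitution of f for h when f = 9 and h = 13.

MU_f = 3·(f−2)^2·(h−1)^2, MU_h = 2·(f−2)^3·(h−1).
MRS = (3/2)·(h−1)/(f−2).
At (9, 13): MRS = 18/7.
The indifference curve has slope −18/7 at this bundle.

MRS = 18/7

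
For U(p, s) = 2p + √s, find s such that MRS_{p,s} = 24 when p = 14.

MU_p = 2, MU_s = 1/(2√s).
MRS = 2 ÷ (1/(2√s)).
MRS depends only on s: 4·√s = 24 ⇒ √s = 24/4 = 6 ⇒ s = 36.

s = 36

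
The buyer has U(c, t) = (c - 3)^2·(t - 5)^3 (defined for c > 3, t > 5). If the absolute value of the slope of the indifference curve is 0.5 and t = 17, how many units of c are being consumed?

MU_c = 2·(c−3)·(t−5)^3, MU_t = 3·(c−3)^2·(t−5)^2.
MRS = (2/3)·(t−5)/(c−3).
Substitute t = 17: MRS = 8/(c − 3). Setting this equal to 0.5 gives c − 3 = 8/0.5 = 16, so c = 19.

c = 19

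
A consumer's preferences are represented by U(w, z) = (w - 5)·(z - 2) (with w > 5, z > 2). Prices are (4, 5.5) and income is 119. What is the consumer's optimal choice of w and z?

MU_w = (z−2), MU_z = (w−5).
MRS = (z−2)/(w−5).
Tangency: set MRS = p_w/p_z = 4/5.5 = 8/11.
So (z − 2)/(w − 5) = 8/11, i.e. (z − 2) = (8/11)·(w − 5).
Rewrite the budget in excess-of-subsistence terms: 4·(w − 5) + 5.5·(z − 2) = 119 − 4·5 − 5.5·2 = 88.
Substituting, 8·(w − 5) = 88, so w − 5 = 11 and w* = 16.
Then z − 2 = (8/11)·11 = 8, so z* = 10.

w* = 16, z* = 10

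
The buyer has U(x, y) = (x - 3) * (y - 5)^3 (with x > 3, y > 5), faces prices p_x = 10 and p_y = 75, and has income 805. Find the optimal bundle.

MU_x = (y−5)^3, MU_y = 3·(x−3)·(y−5)^2.
MRS = (1/3)·(y−5)/(x−3).
Tangency: set MRS = p_x/p_y = 10/75 = 2/15.
So (1/3)·(y − 5)/(x − 3) = 2/15, i.e. (y − 5) = 0.4·(x − 3).
Rewrite the budget in excess-of-subsistence terms: 10·(x − 3) + 75·(y − 5) = 805 − 10·3 − 75·5 = 400.
Substituting, 40·(x − 3) = 400, so x − 3 = 10 and x* = 13.
Then y − 5 = 0.4·10 = 4, so y* = 9.

x* = 13, y* = 9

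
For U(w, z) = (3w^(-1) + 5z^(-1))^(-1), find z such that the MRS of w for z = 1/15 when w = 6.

For CES with ρ = -1, MRS = (3/5)·(z/w)^2.
Setting (3/5)·(z/6)^2 = 1/15 gives (z/6)^2 = 1/9, so z/6 = 1/3 and z = 2.

z = 2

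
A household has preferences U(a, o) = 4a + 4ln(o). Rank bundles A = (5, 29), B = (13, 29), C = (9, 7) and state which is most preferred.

Evaluate utility at each bundle:
U(A) = 33.469.
U(B) = 65.469.
U(C) = 43.784.
Highest utility is B, so B ≻ C ≻ A.

Bundle B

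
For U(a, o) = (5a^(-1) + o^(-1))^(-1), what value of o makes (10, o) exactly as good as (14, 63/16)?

o = 9

U depends on (a, o) only through S = 5a^(-1) + o^(-1), so equal utility means equal S. At (14, 63/16): S = 11/18.
With a = 10: 5·10^(-1) = 0.5, so o^(-1) = 11/18 − 0.5 = 1/9.
Hence o = 1/(1/9) = 9.
Check: U(10, 9) = 1.6364.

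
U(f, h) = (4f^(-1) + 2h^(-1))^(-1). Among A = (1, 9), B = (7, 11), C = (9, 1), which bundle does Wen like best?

Bundle B

Evaluate utility at each bundle:
U(A) = 0.237.
U(B) = 1.328.
U(C) = 0.409.
Highest utility is B, so B ≻ C ≻ A.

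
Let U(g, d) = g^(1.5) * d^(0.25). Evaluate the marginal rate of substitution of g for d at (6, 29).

MRS = 29

MU_g = 1.5·√g·d^(0.25) and MU_d = 0.25·g^(1.5)·d^(-0.75).
MRS = MU_g/MU_d = (6)·d/g.
At (6, 29): MRS = 29.
That is, one extra unit of g is worth 29 units of d at the margin.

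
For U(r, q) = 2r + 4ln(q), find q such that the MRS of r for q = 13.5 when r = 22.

q = 27

MU_r = 2, MU_q = 4/q.
MRS = 2 ÷ (4/q).
MRS depends only on q: 0.5·q = 13.5 ⇒ q = 13.5/0.5 = 27.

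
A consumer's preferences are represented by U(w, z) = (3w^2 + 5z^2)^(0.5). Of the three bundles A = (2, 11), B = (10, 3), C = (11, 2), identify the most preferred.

Evaluate utility at each bundle:
U(A) = 24.839.
U(B) = 18.574.
U(C) = 19.570.
Highest utility is A, so A ≻ C ≻ B.

Bundle A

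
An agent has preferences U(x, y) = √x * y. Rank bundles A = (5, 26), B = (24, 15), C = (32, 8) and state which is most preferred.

Evaluate utility at each bundle:
U(A) = 58.138.
U(B) = 73.485.
U(C) = 45.255.
Highest utility is B, so B ≻ A ≻ C.

Bundle B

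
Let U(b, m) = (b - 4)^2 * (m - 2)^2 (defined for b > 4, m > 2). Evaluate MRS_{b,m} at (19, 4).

MRS = 2/15

MU_b = 2·(b−4)·(m−2)^2, MU_m = 2·(b−4)^2·(m−2).
MRS = (m−2)/(b−4).
At (19, 4): MRS = 2/15.
That is, one extra unit of b is worth 2/15 units of m at the margin.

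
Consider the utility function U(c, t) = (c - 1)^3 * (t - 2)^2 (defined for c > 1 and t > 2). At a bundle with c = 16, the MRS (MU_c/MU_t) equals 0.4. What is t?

MU_c = 3·(c−1)^2·(t−2)^2, MU_t = 2·(c−1)^3·(t−2).
MRS = (3/2)·(t−2)/(c−1).
Substitute c = 16: MRS = (t − 2)/10. Setting this equal to 0.4 gives t − 2 = 0.4·10 = 4, so t = 6.

t = 6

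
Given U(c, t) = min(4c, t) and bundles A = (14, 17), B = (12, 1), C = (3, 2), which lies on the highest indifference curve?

Evaluate utility at each bundle:
U(A) = 17.
U(B) = 1.
U(C) = 2.
Highest utility is A, so A ≻ C ≻ B.

Bundle A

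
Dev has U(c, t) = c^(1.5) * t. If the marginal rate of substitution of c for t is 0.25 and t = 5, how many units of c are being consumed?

MU_c = 1.5·√c·t and MU_t = c^(1.5).
MRS = MU_c/MU_t = (1.5)·t/c.
Substitute t = 5: MRS = 7.5/c. Setting 7.5/c = 0.25 gives c = 7.5/0.25 = 30.

c = 30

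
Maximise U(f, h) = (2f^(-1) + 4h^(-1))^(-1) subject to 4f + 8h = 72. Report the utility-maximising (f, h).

For CES with ρ = -1, MRS = (2/4)·(h/f)^2.
Tangency: set MRS = p_f/p_h = 4/8 = 0.5.
So (h/f)^2 = 1; taking the square root, h/f = 1, i.e. h = f.
Substitute into the budget 4·f + 8·h = 72: 12·f = 72, so f* = 6 and h* = 6.

f* = 6, h* = 6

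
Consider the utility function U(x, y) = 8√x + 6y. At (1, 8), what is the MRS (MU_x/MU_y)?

MU_x = 8/(2√x), MU_y = 6.
MRS = 8/(2√x) ÷ 6.
At (1, 8): MRS = 2/3.
That is, one extra unit of x is worth 2/3 units of y at the margin.

MRS = 2/3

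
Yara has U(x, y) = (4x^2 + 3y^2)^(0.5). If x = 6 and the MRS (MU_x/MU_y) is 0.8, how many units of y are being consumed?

For CES with ρ = 2, MRS = (4/3)·(y/x)^(-1).
Setting (4/3)·(y/6)^(-1) = 0.8 gives (y/6)^(-1) = 0.6, so y/6 = 5/3 and y = 10.

y = 10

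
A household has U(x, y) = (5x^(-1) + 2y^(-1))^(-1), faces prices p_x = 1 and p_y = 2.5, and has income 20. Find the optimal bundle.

x* = 10, y* = 4

For CES with ρ = -1, MRS = (5/2)·(y/x)^2.
Tangency: set MRS = p_x/p_y = 1/2.5 = 0.4.
So (y/x)^2 = 4/25; taking the square root, y/x = 0.4, i.e. y = 0.4·x.
Substitute into the budget 1·x + 2.5·y = 20: 2·x = 20, so x* = 10 and y* = 0.4·10 = 4.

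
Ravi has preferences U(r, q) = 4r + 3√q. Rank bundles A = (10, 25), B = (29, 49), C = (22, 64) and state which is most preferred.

Evaluate utility at each bundle:
U(A) = 55.000.
U(B) = 137.000.
U(C) = 112.000.
Highest utility is B, so B ≻ C ≻ A.

Bundle B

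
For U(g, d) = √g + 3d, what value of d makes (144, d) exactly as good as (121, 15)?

U(121, 15) = 56.
Set U(144, d) = 56 and solve.
With g = 144: √144 = 12, so 3d = 56 − 12 = 44 and d = 44/3.
Check: U(144, 44/3) = 56.

d = 44/3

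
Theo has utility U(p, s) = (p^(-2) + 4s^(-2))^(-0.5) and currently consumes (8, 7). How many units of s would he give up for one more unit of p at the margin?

For CES with ρ = -2, MRS = (1/4)·(s/p)^3.
At (8, 7): MRS = 343/2048.
That is, one extra unit of p is worth 343/2048 units of s at the margin.

MRS = 343/2048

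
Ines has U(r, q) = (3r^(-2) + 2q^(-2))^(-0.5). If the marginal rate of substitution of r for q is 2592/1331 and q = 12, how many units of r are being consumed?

r = 11

For CES with ρ = -2, MRS = (3/2)·(q/r)^3.
Setting (3/2)·(12/r)^3 = 2592/1331 gives (12/r)^3 = 1728/1331, so 12/r = 12/11 and r = 11.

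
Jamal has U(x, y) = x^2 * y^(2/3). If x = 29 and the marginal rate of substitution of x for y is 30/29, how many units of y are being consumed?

y = 10

MU_x = 2·x·y^(2/3) and MU_y = 2/3·x^2·y^(-1/3).
MRS = MU_x/MU_y = (3)·y/x.
Substitute x = 29: MRS = y/(29/3). Setting y/(29/3) = 30/29 gives y = (30/29)·(29/3) = 10.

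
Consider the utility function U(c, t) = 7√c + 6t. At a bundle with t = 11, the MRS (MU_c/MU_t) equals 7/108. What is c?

c = 81

MU_c = 7/(2√c), MU_t = 6.
MRS = 7/(2√c) ÷ 6.
MRS depends only on c: (7/12)/√c = 7/108 ⇒ √c = (7/12)/(7/108) = 9 ⇒ c = 81.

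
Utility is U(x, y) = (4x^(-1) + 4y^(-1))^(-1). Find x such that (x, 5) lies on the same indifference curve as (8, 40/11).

U depends on (x, y) only through S = 4x^(-1) + 4y^(-1), so equal utility means equal S. At (8, 40/11): S = 1.6.
With y = 5: 4·5^(-1) = 0.8, so 4x^(-1) = 1.6 − 0.8 = 0.8, i.e. x^(-1) = 0.2.
Hence x = 1/0.2 = 5.
Check: U(5, 5) = 0.625.

x = 5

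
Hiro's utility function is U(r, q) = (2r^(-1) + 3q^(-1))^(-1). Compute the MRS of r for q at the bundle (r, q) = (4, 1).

For CES with ρ = -1, MRS = (2/3)·(q/r)^2.
At (4, 1): MRS = 1/24.
The indifference curve has slope −1/24 at this bundle.

MRS = 1/24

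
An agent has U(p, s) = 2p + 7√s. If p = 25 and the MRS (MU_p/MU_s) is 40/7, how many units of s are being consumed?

s = 100

MU_p = 2, MU_s = 7/(2√s).
MRS = 2 ÷ (7/(2√s)).
MRS depends only on s: (4/7)·√s = 40/7 ⇒ √s = (40/7)/(4/7) = 10 ⇒ s = 100.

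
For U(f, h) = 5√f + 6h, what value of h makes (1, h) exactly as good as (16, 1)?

U(16, 1) = 26.
Set U(1, h) = 26 and solve.
With f = 1: √1 = 1, so 6h = 26 − 5·1 = 21 and h = 3.5.
Check: U(1, 3.5) = 26.

h = 3.5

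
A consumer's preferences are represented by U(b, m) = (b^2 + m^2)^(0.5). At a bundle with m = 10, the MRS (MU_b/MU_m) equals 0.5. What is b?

b = 5

For CES with ρ = 2, MRS = (m/b)^(-1).
Setting (10/b)^(-1) = 0.5 gives 10/b = 2 and b = 5.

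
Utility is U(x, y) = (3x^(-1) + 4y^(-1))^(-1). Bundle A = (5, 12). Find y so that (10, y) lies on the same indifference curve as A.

U depends on (x, y) only through S = 3x^(-1) + 4y^(-1), so equal utility means equal S. At (5, 12): S = 14/15.
With x = 10: 3·10^(-1) = 0.3, so 4y^(-1) = 14/15 − 0.3 = 19/30, i.e. y^(-1) = 19/120.
Hence y = 1/(19/120) = 120/19.
Check: U(10, 120/19) = 1.0714.

y = 120/19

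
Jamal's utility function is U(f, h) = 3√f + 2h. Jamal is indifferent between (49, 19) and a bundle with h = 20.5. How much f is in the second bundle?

U(49, 19) = 59.
Set U(f, 20.5) = 59 and solve.
With h = 20.5: 3√f = 59 − 2·20.5 = 18, so √f = 6 and f = 36.
Check: U(36, 20.5) = 59.

f = 36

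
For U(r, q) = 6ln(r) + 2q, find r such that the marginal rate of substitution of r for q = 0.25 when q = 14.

r = 12

MU_r = 6/r, MU_q = 2.
MRS = 6/r ÷ 2.
MRS depends only on r: 3/r = 0.25 ⇒ r = 3/0.25 = 12.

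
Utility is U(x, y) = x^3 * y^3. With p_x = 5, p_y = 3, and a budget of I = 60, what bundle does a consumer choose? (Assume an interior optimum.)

MU_x = 3·x^2·y^3 and MU_y = 3·x^3·y^2.
MRS = MU_x/MU_y = y/x.
Tangency: set MRS = p_x/p_y = 5/3.
So y/x = 5/3, i.e. y = (5/3)·x.
Substitute into the budget 5·x + 3·y = 60: 10·x = 60, so x* = 6.
Then y* = (5/3)·6 = 10.

x* = 6, y* = 10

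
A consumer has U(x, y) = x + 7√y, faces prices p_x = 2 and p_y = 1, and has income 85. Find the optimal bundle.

x* = 18, y* = 49

MU_x = 1, MU_y = 7/(2√y).
MRS = 1 ÷ (7/(2√y)).
Tangency: set MRS = p_x/p_y = 2/1 = 2.
MRS depends only on y: (2/7)·√y = 2 ⇒ √y = 2/(2/7) = 7 ⇒ y* = 49.
From the budget, 2·x = 85 − 1·49 = 36, so x* = 18.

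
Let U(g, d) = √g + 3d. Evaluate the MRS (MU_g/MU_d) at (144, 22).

MU_g = 1/(2√g), MU_d = 3.
MRS = 1/(2√g) ÷ 3.
At (144, 22): MRS = 1/72.
That is, one extra unit of g is worth 1/72 units of d at the margin.

MRS = 1/72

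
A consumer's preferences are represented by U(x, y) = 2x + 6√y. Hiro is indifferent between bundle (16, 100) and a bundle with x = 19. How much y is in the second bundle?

U(16, 100) = 92.
Set U(19, y) = 92 and solve.
With x = 19: 6√y = 92 − 2·19 = 54, so √y = 9 and y = 81.
Check: U(19, 81) = 92.

y = 81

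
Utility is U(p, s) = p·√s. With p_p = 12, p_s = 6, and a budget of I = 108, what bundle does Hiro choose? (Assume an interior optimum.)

p* = 6, s* = 6

MU_p = √s and MU_s = 0.5·p·s^(-0.5).
MRS = MU_p/MU_s = (2)·s/p.
Tangency: set MRS = p_p/p_s = 12/6 = 2.
So (2)·s/p = 2, i.e. s = p.
Substitute into the budget 12·p + 6·s = 108: 18·p = 108, so p* = 6.
Then s* = 6.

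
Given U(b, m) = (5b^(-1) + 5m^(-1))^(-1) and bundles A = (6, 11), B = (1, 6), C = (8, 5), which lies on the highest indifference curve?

Evaluate utility at each bundle:
U(A) = 0.776.
U(B) = 0.171.
U(C) = 0.615.
Highest utility is A, so A ≻ C ≻ B.

Bundle A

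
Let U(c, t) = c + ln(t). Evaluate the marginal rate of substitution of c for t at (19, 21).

MRS = 21

MU_c = 1, MU_t = 1/t.
MRS = 1 ÷ (1/t).
At (19, 21): MRS = 21.
That is, one extra unit of c is worth 21 units of t at the margin.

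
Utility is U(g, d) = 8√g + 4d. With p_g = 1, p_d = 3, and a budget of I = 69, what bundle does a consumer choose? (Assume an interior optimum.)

MU_g = 8/(2√g), MU_d = 4.
MRS = 8/(2√g) ÷ 4.
Tangency: set MRS = p_g/p_d = 1/3.
MRS depends only on g: 1/√g = 1/3 ⇒ √g = 1/(1/3) = 3 ⇒ g* = 9.
From the budget, 3·d = 69 − 1·9 = 60, so d* = 20.

g* = 9, d* = 20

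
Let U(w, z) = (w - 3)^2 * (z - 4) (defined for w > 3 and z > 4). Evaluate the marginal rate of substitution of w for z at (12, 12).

MU_w = 2·(w−3)·(z−4), MU_z = (w−3)^2.
MRS = (2/1)·(z−4)/(w−3).
At (12, 12): MRS = 16/9.
So at (12, 12) the consumer would give up 16/9 units of z for one more unit of w.

MRS = 16/9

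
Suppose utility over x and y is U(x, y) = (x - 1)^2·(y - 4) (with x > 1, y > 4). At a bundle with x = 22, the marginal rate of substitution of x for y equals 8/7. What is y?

MU_x = 2·(x−1)·(y−4), MU_y = (x−1)^2.
MRS = (2/1)·(y−4)/(x−1).
Substitute x = 22: MRS = (y − 4)/10.5. Setting this equal to 8/7 gives y − 4 = (8/7)·10.5 = 12, so y = 16.

y = 16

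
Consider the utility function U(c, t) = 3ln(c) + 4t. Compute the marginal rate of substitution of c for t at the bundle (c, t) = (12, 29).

MRS = 1/16

MU_c = 3/c, MU_t = 4.
MRS = 3/c ÷ 4.
At (12, 29): MRS = 1/16.
That is, one extra unit of c is worth 1/16 units of t at the margin.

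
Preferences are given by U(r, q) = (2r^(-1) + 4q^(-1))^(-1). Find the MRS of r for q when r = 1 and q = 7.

MRS = 24.5

For CES with ρ = -1, MRS = (2/4)·(q/r)^2.
At (1, 7): MRS = 24.5.
That is, one extra unit of r is worth 24.5 units of q at the margin.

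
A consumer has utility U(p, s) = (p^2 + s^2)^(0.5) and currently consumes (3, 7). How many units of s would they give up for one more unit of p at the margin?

MRS = 3/7

For CES with ρ = 2, MRS = (s/p)^(-1).
At (3, 7): MRS = 3/7.
So at (3, 7) the consumer would give up 3/7 units of s for one more unit of p.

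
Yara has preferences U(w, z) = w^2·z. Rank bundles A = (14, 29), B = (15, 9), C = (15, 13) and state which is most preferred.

Bundle A

Evaluate utility at each bundle:
U(A) = 5684.
U(B) = 2025.
U(C) = 2925.
Highest utility is A, so A ≻ C ≻ B.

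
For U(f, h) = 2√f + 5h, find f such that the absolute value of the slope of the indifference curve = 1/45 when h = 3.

MU_f = 2/(2√f), MU_h = 5.
MRS = 2/(2√f) ÷ 5.
MRS depends only on f: 0.2/√f = 1/45 ⇒ √f = 0.2/(1/45) = 9 ⇒ f = 81.

f = 81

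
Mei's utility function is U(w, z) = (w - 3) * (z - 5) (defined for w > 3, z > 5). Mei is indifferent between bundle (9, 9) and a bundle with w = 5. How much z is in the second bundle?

z = 17

U(9, 9) = 24.
Set U(5, z) = 24 and solve.
With w = 5: (5 − 3) = 2, so (z − 5) = 24/2 = 12.
So z = 5 + 12 = 17.
Check: U(5, 17) = 24.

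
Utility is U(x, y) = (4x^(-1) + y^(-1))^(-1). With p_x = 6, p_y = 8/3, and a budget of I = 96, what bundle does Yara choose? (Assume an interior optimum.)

x* = 12, y* = 9

For CES with ρ = -1, MRS = (4/1)·(y/x)^2.
Tangency: set MRS = p_x/p_y = 6/(8/3) = 2.25.
So (y/x)^2 = 9/16; taking the square root, y/x = 0.75, i.e. y = 0.75·x.
Substitute into the budget 6·x + (8/3)·y = 96: 8·x = 96, so x* = 12 and y* = 0.75·12 = 9.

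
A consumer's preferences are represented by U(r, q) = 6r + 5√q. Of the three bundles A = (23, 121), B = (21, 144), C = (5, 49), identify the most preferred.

Evaluate utility at each bundle:
U(A) = 193.000.
U(B) = 186.000.
U(C) = 65.000.
Highest utility is A, so A ≻ B ≻ C.

Bundle A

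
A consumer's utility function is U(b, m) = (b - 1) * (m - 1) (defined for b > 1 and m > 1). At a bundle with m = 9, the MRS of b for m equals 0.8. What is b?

b = 11

MU_b = (m−1), MU_m = (b−1).
MRS = (m−1)/(b−1).
Substitute m = 9: MRS = 8/(b − 1). Setting this equal to 0.8 gives b − 1 = 8/0.8 = 10, so b = 11.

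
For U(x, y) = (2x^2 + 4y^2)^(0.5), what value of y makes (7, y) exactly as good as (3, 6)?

y = 4

U depends on (x, y) only through S = 2x^2 + 4y^2, so equal utility means equal S. At (3, 6): S = 162.
With x = 7: 2·7^2 = 98, so 4y^2 = 162 − 98 = 64, i.e. y^2 = 16.
Hence y = √16 = 4.
Check: U(7, 4) = 12.7279.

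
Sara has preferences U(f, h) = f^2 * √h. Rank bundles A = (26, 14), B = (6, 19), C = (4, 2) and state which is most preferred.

Bundle A

Evaluate utility at each bundle:
U(A) = 2529.360.
U(B) = 156.920.
U(C) = 22.627.
Highest utility is A, so A ≻ B ≻ C.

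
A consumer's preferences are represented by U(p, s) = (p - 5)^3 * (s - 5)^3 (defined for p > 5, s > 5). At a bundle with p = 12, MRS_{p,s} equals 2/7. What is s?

MU_p = 3·(p−5)^2·(s−5)^3, MU_s = 3·(p−5)^3·(s−5)^2.
MRS = (s−5)/(p−5).
Substitute p = 12: MRS = (s − 5)/7. Setting this equal to 2/7 gives s − 5 = (2/7)·7 = 2, so s = 7.

s = 7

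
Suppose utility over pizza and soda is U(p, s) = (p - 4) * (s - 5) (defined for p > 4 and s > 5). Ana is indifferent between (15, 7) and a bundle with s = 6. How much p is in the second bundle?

U(15, 7) = 22.
Set U(p, 6) = 22 and solve.
With s = 6: (6 − 5) = 1, so (p − 4) = 22/1 = 22.
So p = 4 + 22 = 26.
Check: U(26, 6) = 22.

p = 26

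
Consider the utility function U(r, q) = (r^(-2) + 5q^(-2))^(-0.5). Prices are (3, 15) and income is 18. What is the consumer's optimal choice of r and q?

r* = 1, q* = 1

For CES with ρ = -2, MRS = (1/5)·(q/r)^3.
Tangency: set MRS = p_r/p_q = 3/15 = 0.2.
So (q/r)^3 = 1; taking the cube root, q/r = 1, i.e. q = r.
Substitute into the budget 3·r + 15·q = 18: 18·r = 18, so r* = 1 and q* = 1.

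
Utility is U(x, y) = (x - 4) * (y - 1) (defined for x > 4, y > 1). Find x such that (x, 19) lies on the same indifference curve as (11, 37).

x = 18

U(11, 37) = 252.
Set U(x, 19) = 252 and solve.
With y = 19: (19 − 1) = 18, so (x − 4) = 252/18 = 14.
So x = 4 + 14 = 18.
Check: U(18, 19) = 252.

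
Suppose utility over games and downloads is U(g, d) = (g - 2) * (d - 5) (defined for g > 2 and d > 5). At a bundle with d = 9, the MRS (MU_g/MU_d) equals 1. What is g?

MU_g = (d−5), MU_d = (g−2).
MRS = (d−5)/(g−2).
Substitute d = 9: MRS = 4/(g − 2). Setting this equal to 1 gives g − 2 = 4/1 = 4, so g = 6.

g = 6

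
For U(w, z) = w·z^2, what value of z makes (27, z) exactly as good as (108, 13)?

z = 26

U(108, 13) = 18252.
Set U(27, z) = 18252 and solve.
With w = 27: z^2 = 18252/27 = 676; taking the square root, z = 26.
Check: U(27, 26) = 18252.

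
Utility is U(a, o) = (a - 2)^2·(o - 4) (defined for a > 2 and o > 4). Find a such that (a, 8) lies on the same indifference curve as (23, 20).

a = 44

U(23, 20) = 7056.
Set U(a, 8) = 7056 and solve.
With o = 8: (8 − 4) = 4, so (a − 2)^2 = 7056/4 = 1764.
Taking the square root (with a > 2): a − 2 = 42, so a = 44.
Check: U(44, 8) = 7056.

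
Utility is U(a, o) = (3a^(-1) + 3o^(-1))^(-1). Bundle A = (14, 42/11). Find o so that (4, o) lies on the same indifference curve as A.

o = 12

U depends on (a, o) only through S = 3a^(-1) + 3o^(-1), so equal utility means equal S. At (14, 42/11): S = 1.
With a = 4: 3·4^(-1) = 0.75, so 3o^(-1) = 1 − 0.75 = 0.25, i.e. o^(-1) = 1/12.
Hence o = 1/(1/12) = 12.
Check: U(4, 12) = 1.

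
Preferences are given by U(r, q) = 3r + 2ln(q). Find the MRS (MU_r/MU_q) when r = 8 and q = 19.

MRS = 28.5

MU_r = 3, MU_q = 2/q.
MRS = 3 ÷ (2/q).
At (8, 19): MRS = 28.5.
That is, one extra unit of r is worth 28.5 units of q at the margin.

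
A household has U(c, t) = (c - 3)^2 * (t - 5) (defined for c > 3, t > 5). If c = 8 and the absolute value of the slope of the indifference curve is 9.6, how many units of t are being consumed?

MU_c = 2·(c−3)·(t−5), MU_t = (c−3)^2.
MRS = (2/1)·(t−5)/(c−3).
Substitute c = 8: MRS = (t − 5)/2.5. Setting this equal to 9.6 gives t − 5 = 9.6·2.5 = 24, so t = 29.

t = 29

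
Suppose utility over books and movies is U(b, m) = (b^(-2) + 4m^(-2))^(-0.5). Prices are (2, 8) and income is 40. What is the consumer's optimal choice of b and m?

For CES with ρ = -2, MRS = (1/4)·(m/b)^3.
Tangency: set MRS = p_b/p_m = 2/8 = 0.25.
So (m/b)^3 = 1; taking the cube root, m/b = 1, i.e. m = b.
Substitute into the budget 2·b + 8·m = 40: 10·b = 40, so b* = 4 and m* = 4.

b* = 4, m* = 4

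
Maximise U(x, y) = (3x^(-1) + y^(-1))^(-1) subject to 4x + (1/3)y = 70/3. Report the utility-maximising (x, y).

x* = 5, y* = 10

For CES with ρ = -1, MRS = (3/1)·(y/x)^2.
Tangency: set MRS = p_x/p_y = 4/(1/3) = 12.
So (y/x)^2 = 4; taking the square root, y/x = 2, i.e. y = 2·x.
Substitute into the budget 4·x + (1/3)·y = 70/3: (14/3)·x = 70/3, so x* = 5 and y* = 2·5 = 10.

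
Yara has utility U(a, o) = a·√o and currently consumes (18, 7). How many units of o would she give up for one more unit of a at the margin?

MRS = 7/9

MU_a = √o and MU_o = 0.5·a·o^(-0.5).
MRS = MU_a/MU_o = (2)·o/a.
At (18, 7): MRS = 7/9.
That is, one extra unit of a is worth 7/9 units of o at the margin.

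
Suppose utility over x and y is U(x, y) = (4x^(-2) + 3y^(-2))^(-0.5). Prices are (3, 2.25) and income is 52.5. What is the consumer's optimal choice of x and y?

For CES with ρ = -2, MRS = (4/3)·(y/x)^3.
Tangency: set MRS = p_x/p_y = 3/2.25 = 4/3.
So (y/x)^3 = 1; taking the cube root, y/x = 1, i.e. y = x.
Substitute into the budget 3·x + 2.25·y = 52.5: 5.25·x = 52.5, so x* = 10 and y* = 10.

x* = 10, y* = 10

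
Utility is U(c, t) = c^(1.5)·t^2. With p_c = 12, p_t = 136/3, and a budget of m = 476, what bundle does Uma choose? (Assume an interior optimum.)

MU_c = 1.5·√c·t^2 and MU_t = 2·c^(1.5)·t.
MRS = MU_c/MU_t = (0.75)·t/c.
Tangency: set MRS = p_c/p_t = 12/(136/3) = 9/34.
So (0.75)·t/c = 9/34, i.e. t = (6/17)·c.
Substitute into the budget 12·c + (136/3)·t = 476: 28·c = 476, so c* = 17.
Then t* = (6/17)·17 = 6.

c* = 17, t* = 6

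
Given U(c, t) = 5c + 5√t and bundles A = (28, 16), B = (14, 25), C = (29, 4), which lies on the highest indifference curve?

Evaluate utility at each bundle:
U(A) = 160.000.
U(B) = 95.000.
U(C) = 155.000.
Highest utility is A, so A ≻ C ≻ B.

Bundle A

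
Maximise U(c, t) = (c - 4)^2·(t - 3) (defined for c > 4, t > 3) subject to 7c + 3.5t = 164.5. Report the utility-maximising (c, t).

MU_c = 2·(c−4)·(t−3), MU_t = (c−4)^2.
MRS = (2/1)·(t−3)/(c−4).
Tangency: set MRS = p_c/p_t = 7/3.5 = 2.
So (2/1)·(t − 3)/(c − 4) = 2, i.e. (t − 3) = (c − 4).
Rewrite the budget in excess-of-subsistence terms: 7·(c − 4) + 3.5·(t − 3) = 164.5 − 7·4 − 3.5·3 = 126.
Substituting, 10.5·(c − 4) = 126, so c − 4 = 12 and c* = 16.
Then t − 3 = 12, so t* = 15.

c* = 16, t* = 15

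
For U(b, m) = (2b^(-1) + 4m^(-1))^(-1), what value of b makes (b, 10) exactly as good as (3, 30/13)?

U depends on (b, m) only through S = 2b^(-1) + 4m^(-1), so equal utility means equal S. At (3, 30/13): S = 2.4.
With m = 10: 4·10^(-1) = 0.4, so 2b^(-1) = 2.4 − 0.4 = 2, i.e. b^(-1) = 1.
Hence b = 1/1 = 1.
Check: U(1, 10) = 0.4167.

b = 1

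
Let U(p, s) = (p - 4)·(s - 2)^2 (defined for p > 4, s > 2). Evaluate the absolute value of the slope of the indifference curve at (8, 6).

MU_p = (s−2)^2, MU_s = 2·(p−4)·(s−2).
MRS = (1/2)·(s−2)/(p−4).
At (8, 6): MRS = 0.5.
So at (8, 6) the consumer would give up 0.5 units of s for one more unit of p.

MRS = 0.5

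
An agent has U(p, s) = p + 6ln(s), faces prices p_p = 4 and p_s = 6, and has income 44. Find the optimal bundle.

p* = 5, s* = 4

MU_p = 1, MU_s = 6/s.
MRS = 1 ÷ (6/s).
Tangency: set MRS = p_p/p_s = 4/6 = 2/3.
MRS depends only on s: (1/6)·s = 2/3 ⇒ s* = (2/3)/(1/6) = 4.
From the budget, 4·p = 44 − 6·4 = 20, so p* = 5.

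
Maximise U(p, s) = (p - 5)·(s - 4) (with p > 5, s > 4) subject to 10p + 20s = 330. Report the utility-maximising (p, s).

MU_p = (s−4), MU_s = (p−5).
MRS = (s−4)/(p−5).
Tangency: set MRS = p_p/p_s = 10/20 = 0.5.
So (s − 4)/(p − 5) = 0.5, i.e. (s − 4) = 0.5·(p − 5).
Rewrite the budget in excess-of-subsistence terms: 10·(p − 5) + 20·(s − 4) = 330 − 10·5 − 20·4 = 200.
Substituting, 20·(p − 5) = 200, so p − 5 = 10 and p* = 15.
Then s − 4 = 0.5·10 = 5, so s* = 9.

p* = 15, s* = 9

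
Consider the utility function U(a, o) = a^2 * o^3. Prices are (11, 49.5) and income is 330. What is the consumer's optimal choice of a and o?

MU_a = 2·a·o^3 and MU_o = 3·a^2·o^2.
MRS = MU_a/MU_o = (2/3)·o/a.
Tangency: set MRS = p_a/p_o = 11/49.5 = 2/9.
So (2/3)·o/a = 2/9, i.e. o = (1/3)·a.
Substitute into the budget 11·a + 49.5·o = 330: 27.5·a = 330, so a* = 12.
Then o* = (1/3)·12 = 4.

a* = 12, o* = 4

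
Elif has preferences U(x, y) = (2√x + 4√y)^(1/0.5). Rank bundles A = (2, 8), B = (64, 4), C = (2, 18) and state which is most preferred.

Evaluate utility at each bundle:
U(A) = 200.000.
U(B) = 576.000.
U(C) = 392.000.
Highest utility is B, so B ≻ C ≻ A.

Bundle B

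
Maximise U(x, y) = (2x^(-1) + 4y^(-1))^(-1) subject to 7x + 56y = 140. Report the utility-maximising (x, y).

x* = 4, y* = 2

For CES with ρ = -1, MRS = (2/4)·(y/x)^2.
Tangency: set MRS = p_x/p_y = 7/56 = 0.125.
So (y/x)^2 = 0.25; taking the square root, y/x = 0.5, i.e. y = 0.5·x.
Substitute into the budget 7·x + 56·y = 140: 35·x = 140, so x* = 4 and y* = 0.5·4 = 2.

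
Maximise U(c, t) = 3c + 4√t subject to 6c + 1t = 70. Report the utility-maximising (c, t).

c* = 9, t* = 16

MU_c = 3, MU_t = 4/(2√t).
MRS = 3 ÷ (4/(2√t)).
Tangency: set MRS = p_c/p_t = 6/1 = 6.
MRS depends only on t: 1.5·√t = 6 ⇒ √t = 6/1.5 = 4 ⇒ t* = 16.
From the budget, 6·c = 70 − 1·16 = 54, so c* = 9.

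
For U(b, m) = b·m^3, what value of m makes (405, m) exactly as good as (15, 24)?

U(15, 24) = 207360.
Set U(405, m) = 207360 and solve.
With b = 405: m^3 = 207360/405 = 512; taking the cube root, m = 8.
Check: U(405, 8) = 207360.

m = 8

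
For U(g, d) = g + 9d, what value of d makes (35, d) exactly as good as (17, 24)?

d = 22

U(17, 24) = 233.
Set U(35, d) = 233 and solve.
35 + 9d = 233 ⇒ 9d = 198 ⇒ d = 22.
Check: U(35, 22) = 233.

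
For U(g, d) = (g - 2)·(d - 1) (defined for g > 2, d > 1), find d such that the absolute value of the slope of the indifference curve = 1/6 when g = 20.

MU_g = (d−1), MU_d = (g−2).
MRS = (d−1)/(g−2).
Substitute g = 20: MRS = (d − 1)/18. Setting this equal to 1/6 gives d − 1 = (1/6)·18 = 3, so d = 4.

d = 4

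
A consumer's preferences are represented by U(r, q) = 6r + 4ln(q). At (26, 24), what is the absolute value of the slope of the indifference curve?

MU_r = 6, MU_q = 4/q.
MRS = 6 ÷ (4/q).
At (26, 24): MRS = 36.
The indifference curve has slope −36 at this bundle.

MRS = 36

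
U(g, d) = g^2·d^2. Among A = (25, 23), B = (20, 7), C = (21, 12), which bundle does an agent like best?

Evaluate utility at each bundle:
U(A) = 330625.
U(B) = 19600.
U(C) = 63504.
Highest utility is A, so A ≻ C ≻ B.

Bundle A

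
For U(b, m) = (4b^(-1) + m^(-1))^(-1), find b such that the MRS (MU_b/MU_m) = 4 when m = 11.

For CES with ρ = -1, MRS = (4/1)·(m/b)^2.
Setting (4/1)·(11/b)^2 = 4 gives (11/b)^2 = 1, so 11/b = 1 and b = 11.

b = 11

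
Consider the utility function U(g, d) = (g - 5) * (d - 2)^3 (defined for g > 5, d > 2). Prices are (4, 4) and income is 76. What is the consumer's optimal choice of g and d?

MU_g = (d−2)^3, MU_d = 3·(g−5)·(d−2)^2.
MRS = (1/3)·(d−2)/(g−5).
Tangency: set MRS = p_g/p_d = 4/4 = 1.
So (1/3)·(d − 2)/(g − 5) = 1, i.e. (d − 2) = 3·(g − 5).
Rewrite the budget in excess-of-subsistence terms: 4·(g − 5) + 4·(d − 2) = 76 − 4·5 − 4·2 = 48.
Substituting, 16·(g − 5) = 48, so g − 5 = 3 and g* = 8.
Then d − 2 = 3·3 = 9, so d* = 11.

g* = 8, d* = 11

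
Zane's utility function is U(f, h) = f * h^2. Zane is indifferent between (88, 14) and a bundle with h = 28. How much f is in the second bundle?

U(88, 14) = 17248.
Set U(f, 28) = 17248 and solve.
With h = 28: 28^2 = 784, so f = 17248/784 = 22.
Check: U(22, 28) = 17248.

f = 22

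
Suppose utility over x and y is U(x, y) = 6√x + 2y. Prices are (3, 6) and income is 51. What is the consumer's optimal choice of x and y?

x* = 9, y* = 4

MU_x = 6/(2√x), MU_y = 2.
MRS = 6/(2√x) ÷ 2.
Tangency: set MRS = p_x/p_y = 3/6 = 0.5.
MRS depends only on x: 1.5/√x = 0.5 ⇒ √x = 1.5/0.5 = 3 ⇒ x* = 9.
From the budget, 6·y = 51 − 3·9 = 24, so y* = 4.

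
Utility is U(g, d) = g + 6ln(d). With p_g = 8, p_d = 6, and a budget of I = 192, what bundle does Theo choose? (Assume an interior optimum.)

g* = 18, d* = 8

MU_g = 1, MU_d = 6/d.
MRS = 1 ÷ (6/d).
Tangency: set MRS = p_g/p_d = 8/6 = 4/3.
MRS depends only on d: (1/6)·d = 4/3 ⇒ d* = (4/3)/(1/6) = 8.
From the budget, 8·g = 192 − 6·8 = 144, so g* = 18.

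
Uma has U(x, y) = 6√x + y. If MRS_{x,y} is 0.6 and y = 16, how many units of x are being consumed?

x = 25

MU_x = 6/(2√x), MU_y = 1.
MRS = 6/(2√x) ÷ 1.
MRS depends only on x: 3/√x = 0.6 ⇒ √x = 3/0.6 = 5 ⇒ x = 25.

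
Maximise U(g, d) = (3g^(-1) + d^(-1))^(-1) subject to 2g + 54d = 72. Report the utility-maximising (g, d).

For CES with ρ = -1, MRS = (3/1)·(d/g)^2.
Tangency: set MRS = p_g/p_d = 2/54 = 1/27.
So (d/g)^2 = 1/81; taking the square root, d/g = 1/9, i.e. d = (1/9)·g.
Substitute into the budget 2·g + 54·d = 72: 8·g = 72, so g* = 9 and d* = (1/9)·9 = 1.

g* = 9, d* = 1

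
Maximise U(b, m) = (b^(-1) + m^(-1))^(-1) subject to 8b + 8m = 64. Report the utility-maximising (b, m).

b* = 4, m* = 4

For CES with ρ = -1, MRS = (m/b)^2.
Tangency: set MRS = p_b/p_m = 8/8 = 1.
So (m/b)^2 = 1; taking the square root, m/b = 1, i.e. m = b.
Substitute into the budget 8·b + 8·m = 64: 16·b = 64, so b* = 4 and m* = 4.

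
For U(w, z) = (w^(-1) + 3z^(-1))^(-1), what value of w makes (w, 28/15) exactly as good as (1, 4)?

w = 7

U depends on (w, z) only through S = w^(-1) + 3z^(-1), so equal utility means equal S. At (1, 4): S = 1.75.
With z = 28/15: 3·(28/15)^(-1) = 45/28, so w^(-1) = 1.75 − 45/28 = 1/7.
Hence w = 1/(1/7) = 7.
Check: U(7, 28/15) = 0.5714.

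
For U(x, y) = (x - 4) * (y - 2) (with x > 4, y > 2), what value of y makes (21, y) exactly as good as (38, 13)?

y = 24

U(38, 13) = 374.
Set U(21, y) = 374 and solve.
With x = 21: (21 − 4) = 17, so (y − 2) = 374/17 = 22.
So y = 2 + 22 = 24.
Check: U(21, 24) = 374.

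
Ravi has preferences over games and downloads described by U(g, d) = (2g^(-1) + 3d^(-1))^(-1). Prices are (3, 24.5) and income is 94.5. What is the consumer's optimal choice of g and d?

For CES with ρ = -1, MRS = (2/3)·(d/g)^2.
Tangency: set MRS = p_g/p_d = 3/24.5 = 6/49.
So (d/g)^2 = 9/49; taking the square root, d/g = 3/7, i.e. d = (3/7)·g.
Substitute into the budget 3·g + 24.5·d = 94.5: 13.5·g = 94.5, so g* = 7 and d* = (3/7)·7 = 3.

g* = 7, d* = 3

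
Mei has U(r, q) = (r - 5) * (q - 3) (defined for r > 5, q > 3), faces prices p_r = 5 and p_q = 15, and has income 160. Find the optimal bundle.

MU_r = (q−3), MU_q = (r−5).
MRS = (q−3)/(r−5).
Tangency: set MRS = p_r/p_q = 5/15 = 1/3.
So (q − 3)/(r − 5) = 1/3, i.e. (q − 3) = (1/3)·(r − 5).
Rewrite the budget in excess-of-subsistence terms: 5·(r − 5) + 15·(q − 3) = 160 − 5·5 − 15·3 = 90.
Substituting, 10·(r − 5) = 90, so r − 5 = 9 and r* = 14.
Then q − 3 = (1/3)·9 = 3, so q* = 6.

r* = 14, q* = 6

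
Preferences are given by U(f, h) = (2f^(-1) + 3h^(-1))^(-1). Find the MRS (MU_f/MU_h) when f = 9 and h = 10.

MRS = 200/243

For CES with ρ = -1, MRS = (2/3)·(h/f)^2.
At (9, 10): MRS = 200/243.
That is, one extra unit of f is worth 200/243 units of h at the margin.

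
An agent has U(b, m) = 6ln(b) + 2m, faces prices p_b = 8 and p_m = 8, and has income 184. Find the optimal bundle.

b* = 3, m* = 20

MU_b = 6/b, MU_m = 2.
MRS = 6/b ÷ 2.
Tangency: set MRS = p_b/p_m = 8/8 = 1.
MRS depends only on b: 3/b = 1 ⇒ b* = 3/1 = 3.
From the budget, 8·m = 184 − 8·3 = 160, so m* = 20.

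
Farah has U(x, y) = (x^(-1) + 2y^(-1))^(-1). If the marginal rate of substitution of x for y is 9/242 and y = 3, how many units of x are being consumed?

For CES with ρ = -1, MRS = (1/2)·(y/x)^2.
Setting (1/2)·(3/x)^2 = 9/242 gives (3/x)^2 = 9/121, so 3/x = 3/11 and x = 11.

x = 11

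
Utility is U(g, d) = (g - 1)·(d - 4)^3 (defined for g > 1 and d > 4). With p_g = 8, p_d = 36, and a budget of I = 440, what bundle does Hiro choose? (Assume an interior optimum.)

g* = 10, d* = 10

MU_g = (d−4)^3, MU_d = 3·(g−1)·(d−4)^2.
MRS = (1/3)·(d−4)/(g−1).
Tangency: set MRS = p_g/p_d = 8/36 = 2/9.
So (1/3)·(d − 4)/(g − 1) = 2/9, i.e. (d − 4) = (2/3)·(g − 1).
Rewrite the budget in excess-of-subsistence terms: 8·(g − 1) + 36·(d − 4) = 440 − 8·1 − 36·4 = 288.
Substituting, 32·(g − 1) = 288, so g − 1 = 9 and g* = 10.
Then d − 4 = (2/3)·9 = 6, so d* = 10.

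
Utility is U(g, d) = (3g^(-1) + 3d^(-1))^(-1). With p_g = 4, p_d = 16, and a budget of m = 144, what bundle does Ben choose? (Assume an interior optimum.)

For CES with ρ = -1, MRS = (d/g)^2.
Tangency: set MRS = p_g/p_d = 4/16 = 0.25.
So (d/g)^2 = 0.25; taking the square root, d/g = 0.5, i.e. d = 0.5·g.
Substitute into the budget 4·g + 16·d = 144: 12·g = 144, so g* = 12 and d* = 0.5·12 = 6.

g* = 12, d* = 6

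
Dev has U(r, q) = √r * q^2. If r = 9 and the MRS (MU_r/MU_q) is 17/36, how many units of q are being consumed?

MU_r = 0.5·r^(-0.5)·q^2 and MU_q = 2·√r·q.
MRS = MU_r/MU_q = (0.25)·q/r.
Substitute r = 9: MRS = q/36. Setting q/36 = 17/36 gives q = (17/36)·36 = 17.

q = 17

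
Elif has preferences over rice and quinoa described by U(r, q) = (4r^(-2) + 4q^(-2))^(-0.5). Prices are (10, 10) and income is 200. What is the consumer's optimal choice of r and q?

For CES with ρ = -2, MRS = (q/r)^3.
Tangency: set MRS = p_r/p_q = 10/10 = 1.
So (q/r)^3 = 1; taking the cube root, q/r = 1, i.e. q = r.
Substitute into the budget 10·r + 10·q = 200: 20·r = 200, so r* = 10 and q* = 10.

r* = 10, q* = 10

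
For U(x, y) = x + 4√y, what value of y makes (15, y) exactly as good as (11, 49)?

U(11, 49) = 39.
Set U(15, y) = 39 and solve.
With x = 15: 4√y = 39 − 15 = 24, so √y = 6 and y = 36.
Check: U(15, 36) = 39.

y = 36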